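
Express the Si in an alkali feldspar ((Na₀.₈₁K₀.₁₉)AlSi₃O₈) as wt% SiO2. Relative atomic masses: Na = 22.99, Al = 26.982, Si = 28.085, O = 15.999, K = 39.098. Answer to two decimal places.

M((Na₀.₈₁K₀.₁₉)AlSi₃O₈) = 265.280 g/mol; M(SiO2) = 60.083 g/mol.
Moles SiO2 per formula unit = 3 Si ÷ 1 = 3.0000.
SiO2 fraction = (3.0000 × 60.083) / 265.280 = 180.249/265.280 = 0.6795.

67.95 wt%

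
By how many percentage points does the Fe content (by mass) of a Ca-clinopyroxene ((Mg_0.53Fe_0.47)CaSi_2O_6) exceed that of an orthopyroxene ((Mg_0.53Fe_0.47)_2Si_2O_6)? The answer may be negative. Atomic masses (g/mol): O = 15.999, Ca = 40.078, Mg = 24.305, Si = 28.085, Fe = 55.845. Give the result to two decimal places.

Fe in (Mg_0.53Fe_0.47)CaSi_2O_6: molar mass 231.371 g/mol; 0.47×55.845 = 26.247 g → 11.34 wt%.
Fe in (Mg_0.53Fe_0.47)_2Si_2O_6: molar mass 230.422 g/mol; 0.94×55.845 = 52.494 g → 22.78 wt%.
Difference = 11.34 − 22.78 = -11.44 percentage points.

-11.44 percentage points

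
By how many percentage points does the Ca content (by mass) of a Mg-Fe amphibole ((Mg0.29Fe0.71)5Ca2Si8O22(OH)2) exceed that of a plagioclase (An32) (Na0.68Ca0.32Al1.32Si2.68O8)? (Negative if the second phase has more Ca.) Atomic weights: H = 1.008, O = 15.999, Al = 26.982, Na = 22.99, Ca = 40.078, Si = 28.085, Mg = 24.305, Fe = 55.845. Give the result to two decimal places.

3.87 percentage points

Ca in (Mg0.29Fe0.71)5Ca2Si8O22(OH)2: molar mass 924.320 g/mol; 2×40.078 = 80.156 g → 8.67 wt%.
Ca in Na0.68Ca0.32Al1.32Si2.68O8: molar mass 267.334 g/mol; 0.32×40.078 = 12.825 g → 4.80 wt%.
Difference = 8.67 − 4.80 = 3.87 percentage points.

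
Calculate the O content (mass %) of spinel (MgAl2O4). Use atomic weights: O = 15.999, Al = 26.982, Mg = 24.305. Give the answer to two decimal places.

Molar mass of MgAl2O4: 1*24.305 + 2*26.982 + 4*15.999 = 142.265 g/mol.
Mass of O per formula unit: 4 × 15.999 = 63.996 g.
Weight fraction O = 63.996 / 142.265 = 0.4498.

44.98 mass %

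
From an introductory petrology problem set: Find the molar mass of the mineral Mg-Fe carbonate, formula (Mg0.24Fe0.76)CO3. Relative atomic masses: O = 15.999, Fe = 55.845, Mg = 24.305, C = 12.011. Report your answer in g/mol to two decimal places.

M = 0.24·24.305 + 0.76·55.845 + 1·12.011 + 3·15.999

108.28 g/mol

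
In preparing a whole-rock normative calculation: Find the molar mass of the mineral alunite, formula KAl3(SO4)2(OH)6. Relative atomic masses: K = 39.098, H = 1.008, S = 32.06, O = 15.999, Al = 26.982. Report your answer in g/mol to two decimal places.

414.20 g/mol

The formula mass is the sum 1·39.098 + 3·26.982 + 2·32.06 + 14·15.999 + 6·1.008.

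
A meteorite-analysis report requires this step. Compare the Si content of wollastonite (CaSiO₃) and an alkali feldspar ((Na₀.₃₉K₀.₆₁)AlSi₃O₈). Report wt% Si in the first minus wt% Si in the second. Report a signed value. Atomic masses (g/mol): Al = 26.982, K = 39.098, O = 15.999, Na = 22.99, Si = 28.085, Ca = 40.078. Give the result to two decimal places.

-6.79 percentage points

M(CaSiO₃) = 116.160 g/mol, so wt% Si = 28.085/116.160 × 100 = 24.18%.
M((Na₀.₃₉K₀.₆₁)AlSi₃O₈) = 272.045 g/mol, so wt% Si = 84.255/272.045 × 100 = 30.97%.
24.18 − 30.97 = -6.79 pp.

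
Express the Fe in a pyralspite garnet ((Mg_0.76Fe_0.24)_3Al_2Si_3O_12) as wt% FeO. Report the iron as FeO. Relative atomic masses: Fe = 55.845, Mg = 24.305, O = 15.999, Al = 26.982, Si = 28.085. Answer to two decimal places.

12.15 wt%

Molar mass of (Mg_0.76Fe_0.24)_3Al_2Si_3O_12 = 2.28·24.305 + 0.72·55.845 + 2·26.982 + 3·28.085 + 12·15.999 = 425.831 g/mol.
Each formula unit contains 0.72 Fe, equivalent to 0.72/1 = 0.7200 mol FeO.
M(FeO) = 1×55.845 + 1×15.999 = 71.844 g/mol.
Mass of FeO per formula unit = 0.7200 × 71.844 = 51.728 g.
FeO wt% = 51.728 / 425.831 × 100 = 12.15%.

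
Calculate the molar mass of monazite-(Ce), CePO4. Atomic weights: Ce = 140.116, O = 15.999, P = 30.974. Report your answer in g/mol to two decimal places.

235.09 g/mol

Ce: 1 × 140.116 = 140.1160
P: 1 × 30.974 = 30.9740
O: 4 × 15.999 = 63.9960
Summing the contributions gives the formula mass.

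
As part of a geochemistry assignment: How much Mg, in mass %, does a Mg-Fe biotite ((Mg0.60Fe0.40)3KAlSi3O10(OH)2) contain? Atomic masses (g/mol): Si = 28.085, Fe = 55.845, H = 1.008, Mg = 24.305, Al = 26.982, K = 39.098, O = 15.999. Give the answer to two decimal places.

9.61 mass %

Formula mass = 1.80*24.305 + 1.20*55.845 + 1*39.098 + 1*26.982 + 3*28.085 + 12*15.999 + 2*1.008 = 455.102 g/mol, of which 43.749 g is Mg.
So Mg makes up 43.749/455.102 = 0.0961 of the mass, i.e. 9.61%.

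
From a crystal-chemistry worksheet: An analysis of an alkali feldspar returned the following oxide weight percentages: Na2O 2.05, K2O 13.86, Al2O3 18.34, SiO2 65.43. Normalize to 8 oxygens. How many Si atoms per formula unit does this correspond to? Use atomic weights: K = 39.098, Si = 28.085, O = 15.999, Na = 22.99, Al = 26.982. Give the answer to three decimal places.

3.006 Si apfu

Na2O: 2.05/61.979 = 0.03308 mol → 0.06616 mol Na, 0.03308 mol O.
K2O: 13.86/94.195 = 0.14714 mol → 0.29428 mol K, 0.14714 mol O.
Al2O3: 18.34/101.961 = 0.17987 mol → 0.35974 mol Al, 0.53961 mol O.
SiO2: 65.43/60.083 = 1.08899 mol → 1.08899 mol Si, 2.17798 mol O.
Total oxygen = 2.89781 mol. Normalization factor = 8/2.89781 = 2.76071.
Si per 8 O = 1.08899 × 2.76071 = 3.006.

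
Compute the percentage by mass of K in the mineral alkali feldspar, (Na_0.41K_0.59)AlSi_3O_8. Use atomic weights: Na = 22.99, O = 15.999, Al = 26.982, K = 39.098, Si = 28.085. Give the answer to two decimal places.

8.49 weight percent

Molar mass of (Na_0.41K_0.59)AlSi_3O_8: 0.41·22.99 + 0.59·39.098 + 1·26.982 + 3·28.085 + 8·15.999 = 271.723 g/mol.
Mass of K per formula unit: 0.59 × 39.098 = 23.068 g.
Weight fraction K = 23.068 / 271.723 = 0.0849.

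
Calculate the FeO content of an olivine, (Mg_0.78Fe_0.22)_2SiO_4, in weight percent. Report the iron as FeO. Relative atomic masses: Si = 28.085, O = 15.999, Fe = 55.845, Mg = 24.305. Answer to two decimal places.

Molar mass of (Mg_0.78Fe_0.22)_2SiO_4 = 1.56·24.305 + 0.44·55.845 + 1·28.085 + 4·15.999 = 154.569 g/mol.
Each formula unit contains 0.44 Fe, equivalent to 0.44/1 = 0.4400 mol FeO.
M(FeO) = 1×55.845 + 1×15.999 = 71.844 g/mol.
Mass of FeO per formula unit = 0.4400 × 71.844 = 31.611 g.
FeO wt% = 31.611 / 154.569 × 100 = 20.45%.

20.45 wt%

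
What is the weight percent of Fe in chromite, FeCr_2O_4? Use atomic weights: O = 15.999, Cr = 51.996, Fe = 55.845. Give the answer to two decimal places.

24.95 weight percent

M(FeCr_2O_4) = 223.833 g/mol.
Fe contributes 1 × 55.845 = 55.845 g per mole.
55.845/223.833 = 0.2495 → 24.95%.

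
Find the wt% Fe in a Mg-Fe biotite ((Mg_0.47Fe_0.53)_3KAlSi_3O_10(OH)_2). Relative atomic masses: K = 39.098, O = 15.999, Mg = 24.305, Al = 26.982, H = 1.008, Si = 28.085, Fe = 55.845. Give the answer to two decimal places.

19.00 weight percent

M((Mg_0.47Fe_0.53)_3KAlSi_3O_10(OH)_2) = 467.403 g/mol.
Fe contributes 1.59 × 55.845 = 88.794 g per mole.
88.794/467.403 = 0.1900 → 19.00%.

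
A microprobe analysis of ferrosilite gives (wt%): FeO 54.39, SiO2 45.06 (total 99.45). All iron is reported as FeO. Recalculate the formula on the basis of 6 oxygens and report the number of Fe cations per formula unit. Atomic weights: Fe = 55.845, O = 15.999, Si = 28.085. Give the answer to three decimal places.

2.013 Fe apfu

FeO: 54.39/71.844 = 0.75706 mol → 0.75706 mol Fe, 0.75706 mol O.
SiO2: 45.06/60.083 = 0.74996 mol → 0.74996 mol Si, 1.49992 mol O.
Total oxygen = 2.25698 mol. Normalization factor = 6/2.25698 = 2.65842.
Fe per 6 O = 0.75706 × 2.65842 = 2.013.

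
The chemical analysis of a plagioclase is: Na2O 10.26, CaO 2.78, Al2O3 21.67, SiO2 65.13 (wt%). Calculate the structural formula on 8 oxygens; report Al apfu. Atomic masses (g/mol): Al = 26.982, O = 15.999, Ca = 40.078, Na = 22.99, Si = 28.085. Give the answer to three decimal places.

1.126 Al apfu

10.26 wt% Na2O ÷ 61.979 g/mol = 0.16554 mol, giving 0.33108 Na and 0.16554 O.
2.78 wt% CaO ÷ 56.077 g/mol = 0.04957 mol, giving 0.04957 Ca and 0.04957 O.
21.67 wt% Al2O3 ÷ 101.961 g/mol = 0.21253 mol, giving 0.42506 Al and 0.63759 O.
65.13 wt% SiO2 ÷ 60.083 g/mol = 1.08400 mol, giving 1.08400 Si and 2.16800 O.
Oxygen sums to 3.02070; scaling by 8/3.02070 = 2.64839 puts the formula on 8 O.
Al: 0.42506 × 2.64839 = 1.126 atoms per formula unit.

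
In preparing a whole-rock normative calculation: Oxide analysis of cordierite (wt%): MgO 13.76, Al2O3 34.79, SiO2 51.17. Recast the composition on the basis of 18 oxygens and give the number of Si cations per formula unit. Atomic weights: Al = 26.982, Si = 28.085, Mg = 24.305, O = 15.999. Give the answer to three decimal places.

13.76 wt% MgO ÷ 40.304 g/mol = 0.34141 mol, giving 0.34141 Mg and 0.34141 O.
34.79 wt% Al2O3 ÷ 101.961 g/mol = 0.34121 mol, giving 0.68242 Al and 1.02363 O.
51.17 wt% SiO2 ÷ 60.083 g/mol = 0.85166 mol, giving 0.85166 Si and 1.70332 O.
Oxygen sums to 3.06836; scaling by 18/3.06836 = 5.86633 puts the formula on 18 O.
Si: 0.85166 × 5.86633 = 4.996 atoms per formula unit.

4.996 Si apfu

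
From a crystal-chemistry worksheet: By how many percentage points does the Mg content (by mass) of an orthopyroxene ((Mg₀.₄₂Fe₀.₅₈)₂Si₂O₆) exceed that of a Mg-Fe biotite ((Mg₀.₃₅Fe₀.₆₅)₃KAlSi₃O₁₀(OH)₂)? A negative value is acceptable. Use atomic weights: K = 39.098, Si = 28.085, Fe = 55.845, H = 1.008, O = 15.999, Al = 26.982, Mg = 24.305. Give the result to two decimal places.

3.27 percentage points

First mineral: 20.416 g Mg in 237.360 g formula = 8.60 wt% Mg.
Second mineral: 25.520 g Mg in 478.757 g formula = 5.33 wt% Mg.
8.60% − 5.33% gives a difference of 3.27 percentage points.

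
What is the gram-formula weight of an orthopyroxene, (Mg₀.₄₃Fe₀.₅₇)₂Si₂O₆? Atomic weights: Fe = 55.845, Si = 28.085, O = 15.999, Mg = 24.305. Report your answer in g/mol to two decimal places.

236.73 g/mol

M = 0.86×24.305 + 1.14×55.845 + 2×28.085 + 6×15.999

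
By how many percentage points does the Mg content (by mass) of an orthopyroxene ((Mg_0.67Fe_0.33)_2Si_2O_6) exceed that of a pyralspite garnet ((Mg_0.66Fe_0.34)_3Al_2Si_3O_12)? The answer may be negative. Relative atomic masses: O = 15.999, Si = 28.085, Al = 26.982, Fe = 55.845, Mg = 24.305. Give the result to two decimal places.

3.64 percentage points

First mineral: 32.569 g Mg in 221.590 g formula = 14.70 wt% Mg.
Second mineral: 48.124 g Mg in 435.293 g formula = 11.06 wt% Mg.
14.70% − 11.06% gives a difference of 3.64 percentage points.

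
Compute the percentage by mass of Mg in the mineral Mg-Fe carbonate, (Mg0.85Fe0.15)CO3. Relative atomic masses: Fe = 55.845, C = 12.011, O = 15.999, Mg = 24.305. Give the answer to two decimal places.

23.20 wt%

M((Mg0.85Fe0.15)CO3) = 89.044 g/mol.
Mg contributes 0.85 × 24.305 = 20.659 g per mole.
20.659/89.044 = 0.2320 → 23.20%.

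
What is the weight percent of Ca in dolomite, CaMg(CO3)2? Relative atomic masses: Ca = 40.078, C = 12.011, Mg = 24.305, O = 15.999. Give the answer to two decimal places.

21.73 weight percent

M(CaMg(CO3)2) = 184.399 g/mol.
Ca contributes 1 × 40.078 = 40.078 g per mole.
40.078/184.399 = 0.2173 → 21.73%.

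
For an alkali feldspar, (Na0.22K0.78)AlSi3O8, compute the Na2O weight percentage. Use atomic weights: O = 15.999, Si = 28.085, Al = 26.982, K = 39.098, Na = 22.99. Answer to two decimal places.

Formula mass = 274.783 g/mol.
0.22 Na → 0.1100 mol Na2O per formula unit; M(Na2O) = 61.979, so Na2O mass = 6.818 g.
6.818/274.783 × 100 = 2.48 wt%.

2.48 wt%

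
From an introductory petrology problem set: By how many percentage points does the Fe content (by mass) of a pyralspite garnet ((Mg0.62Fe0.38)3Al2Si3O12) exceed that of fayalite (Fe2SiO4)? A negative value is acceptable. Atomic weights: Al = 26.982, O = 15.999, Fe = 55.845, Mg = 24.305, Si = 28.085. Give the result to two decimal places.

-40.31 percentage points

M((Mg0.62Fe0.38)3Al2Si3O12) = 439.078 g/mol, so wt% Fe = 63.663/439.078 × 100 = 14.50%.
M(Fe2SiO4) = 203.771 g/mol, so wt% Fe = 111.690/203.771 × 100 = 54.81%.
14.50 − 54.81 = -40.31 pp.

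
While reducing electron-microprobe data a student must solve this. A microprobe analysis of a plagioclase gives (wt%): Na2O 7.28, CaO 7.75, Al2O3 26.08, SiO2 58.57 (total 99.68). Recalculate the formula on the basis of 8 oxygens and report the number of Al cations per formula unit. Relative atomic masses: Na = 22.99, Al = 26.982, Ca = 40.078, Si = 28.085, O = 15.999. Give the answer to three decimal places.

Na2O (M=61.979): mol = 0.11746; Na = 0.23492, O = 0.11746.
CaO (M=56.077): mol = 0.13820; Ca = 0.13820, O = 0.13820.
Al2O3 (M=101.961): mol = 0.25578; Al = 0.51156, O = 0.76734.
SiO2 (M=60.083): mol = 0.97482; Si = 0.97482, O = 1.94964.
ΣO = 2.97264; factor = 8/ΣO = 2.69121.
Al apfu = 0.51156 × 2.69121 = 1.377.

1.377 Al apfu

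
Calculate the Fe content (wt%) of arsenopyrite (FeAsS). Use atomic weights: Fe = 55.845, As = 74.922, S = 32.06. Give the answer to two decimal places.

M(FeAsS) = 162.827 g/mol.
Fe contributes 1 × 55.845 = 55.845 g per mole.
55.845/162.827 = 0.3430 → 34.30%.

34.30 wt%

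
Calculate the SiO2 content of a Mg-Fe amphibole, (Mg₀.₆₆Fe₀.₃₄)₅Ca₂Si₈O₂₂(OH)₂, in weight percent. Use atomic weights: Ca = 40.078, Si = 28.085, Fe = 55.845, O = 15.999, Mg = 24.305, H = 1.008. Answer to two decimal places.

55.51 wt%

Molar mass of (Mg₀.₆₆Fe₀.₃₄)₅Ca₂Si₈O₂₂(OH)₂ = 3.30·24.305 + 1.70·55.845 + 2·40.078 + 8·28.085 + 24·15.999 + 2·1.008 = 865.971 g/mol.
Each formula unit contains 8 Si, equivalent to 8/1 = 8.0000 mol SiO2.
M(SiO2) = 1×28.085 + 2×15.999 = 60.083 g/mol.
Mass of SiO2 per formula unit = 8.0000 × 60.083 = 480.664 g.
SiO2 wt% = 480.664 / 865.971 × 100 = 55.51%.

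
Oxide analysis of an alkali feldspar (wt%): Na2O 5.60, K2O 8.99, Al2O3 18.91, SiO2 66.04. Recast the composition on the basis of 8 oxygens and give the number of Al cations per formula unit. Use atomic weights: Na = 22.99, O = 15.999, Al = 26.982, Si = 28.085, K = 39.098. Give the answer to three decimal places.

1.009 Al apfu

5.60 wt% Na2O ÷ 61.979 g/mol = 0.09035 mol, giving 0.18070 Na and 0.09035 O.
8.99 wt% K2O ÷ 94.195 g/mol = 0.09544 mol, giving 0.19088 K and 0.09544 O.
18.91 wt% Al2O3 ÷ 101.961 g/mol = 0.18546 mol, giving 0.37092 Al and 0.55638 O.
66.04 wt% SiO2 ÷ 60.083 g/mol = 1.09915 mol, giving 1.09915 Si and 2.19830 O.
Oxygen sums to 2.94047; scaling by 8/2.94047 = 2.72065 puts the formula on 8 O.
Al: 0.37092 × 2.72065 = 1.009 atoms per formula unit.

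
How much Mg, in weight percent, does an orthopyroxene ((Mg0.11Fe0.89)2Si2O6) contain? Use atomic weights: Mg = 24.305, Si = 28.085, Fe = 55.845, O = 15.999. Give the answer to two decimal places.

M((Mg0.11Fe0.89)2Si2O6) = 256.915 g/mol.
Mg contributes 0.22 × 24.305 = 5.347 g per mole.
5.347/256.915 = 0.0208 → 2.08%.

2.08 weight percent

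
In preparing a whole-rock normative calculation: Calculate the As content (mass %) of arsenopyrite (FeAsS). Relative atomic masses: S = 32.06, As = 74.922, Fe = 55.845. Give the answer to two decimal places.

M(FeAsS) = 162.827 g/mol.
As contributes 1 × 74.922 = 74.922 g per mole.
74.922/162.827 = 0.4601 → 46.01%.

46.01 mass %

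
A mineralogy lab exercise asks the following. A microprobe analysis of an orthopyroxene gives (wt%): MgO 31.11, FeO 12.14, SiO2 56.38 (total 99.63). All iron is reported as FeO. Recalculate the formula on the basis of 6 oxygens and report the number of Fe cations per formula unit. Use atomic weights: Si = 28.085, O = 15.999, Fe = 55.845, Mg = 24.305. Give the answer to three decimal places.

0.360 Fe apfu

31.11 wt% MgO ÷ 40.304 g/mol = 0.77188 mol, giving 0.77188 Mg and 0.77188 O.
12.14 wt% FeO ÷ 71.844 g/mol = 0.16898 mol, giving 0.16898 Fe and 0.16898 O.
56.38 wt% SiO2 ÷ 60.083 g/mol = 0.93837 mol, giving 0.93837 Si and 1.87674 O.
Oxygen sums to 2.81760; scaling by 6/2.81760 = 2.12947 puts the formula on 6 O.
Fe: 0.16898 × 2.12947 = 0.360 atoms per formula unit.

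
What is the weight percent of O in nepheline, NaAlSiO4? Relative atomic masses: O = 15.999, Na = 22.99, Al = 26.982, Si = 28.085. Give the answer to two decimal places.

45.05 weight percent

Formula mass = 1×22.99 + 1×26.982 + 1×28.085 + 4×15.999 = 142.053 g/mol, of which 63.996 g is O.
So O makes up 63.996/142.053 = 0.4505 of the mass, i.e. 45.05%.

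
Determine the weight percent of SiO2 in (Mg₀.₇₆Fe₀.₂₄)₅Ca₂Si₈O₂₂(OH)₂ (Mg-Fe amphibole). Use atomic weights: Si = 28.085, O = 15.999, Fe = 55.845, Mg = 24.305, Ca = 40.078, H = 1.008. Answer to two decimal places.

Formula mass = 850.201 g/mol.
8 Si → 8.0000 mol SiO2 per formula unit; M(SiO2) = 60.083, so SiO2 mass = 480.664 g.
480.664/850.201 × 100 = 56.54 wt%.

56.54 wt%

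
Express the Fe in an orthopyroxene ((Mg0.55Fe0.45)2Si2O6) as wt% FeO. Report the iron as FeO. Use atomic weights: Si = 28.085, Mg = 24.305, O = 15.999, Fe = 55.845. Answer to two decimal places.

M((Mg0.55Fe0.45)2Si2O6) = 229.160 g/mol; M(FeO) = 71.844 g/mol.
Moles FeO per formula unit = 0.90 Fe ÷ 1 = 0.9000.
FeO fraction = (0.9000 × 71.844) / 229.160 = 64.660/229.160 = 0.2822.

28.22 wt%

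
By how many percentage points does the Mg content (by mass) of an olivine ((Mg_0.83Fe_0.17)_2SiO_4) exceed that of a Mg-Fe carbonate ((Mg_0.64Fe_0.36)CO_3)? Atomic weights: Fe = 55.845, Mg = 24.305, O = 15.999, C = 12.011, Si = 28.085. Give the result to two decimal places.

First mineral: 40.346 g Mg in 151.415 g formula = 26.65 wt% Mg.
Second mineral: 15.555 g Mg in 95.667 g formula = 16.26 wt% Mg.
26.65% − 16.26% gives a difference of 10.39 percentage points.

10.39 percentage points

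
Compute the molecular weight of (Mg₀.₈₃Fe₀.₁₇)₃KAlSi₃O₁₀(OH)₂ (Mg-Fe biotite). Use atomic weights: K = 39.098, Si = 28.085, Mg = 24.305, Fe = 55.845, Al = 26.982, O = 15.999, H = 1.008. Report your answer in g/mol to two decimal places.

433.34 g/mol

M = 2.49·24.305 + 0.51·55.845 + 1·39.098 + 1·26.982 + 3·28.085 + 12·15.999 + 2·1.008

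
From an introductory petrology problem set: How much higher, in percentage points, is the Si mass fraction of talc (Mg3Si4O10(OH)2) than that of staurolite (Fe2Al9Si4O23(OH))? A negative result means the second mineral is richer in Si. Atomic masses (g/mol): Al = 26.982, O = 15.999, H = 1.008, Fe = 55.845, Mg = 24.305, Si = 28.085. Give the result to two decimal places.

Si in Mg3Si4O10(OH)2: molar mass 379.259 g/mol; 4×28.085 = 112.340 g → 29.62 wt%.
Si in Fe2Al9Si4O23(OH): molar mass 851.852 g/mol; 4×28.085 = 112.340 g → 13.19 wt%.
Difference = 29.62 − 13.19 = 16.43 percentage points.

16.43 percentage points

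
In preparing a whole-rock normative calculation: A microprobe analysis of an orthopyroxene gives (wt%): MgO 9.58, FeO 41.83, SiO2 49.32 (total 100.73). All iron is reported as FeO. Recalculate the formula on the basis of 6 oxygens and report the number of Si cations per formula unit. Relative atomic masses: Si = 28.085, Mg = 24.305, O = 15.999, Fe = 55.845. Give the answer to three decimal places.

MgO (M=40.304): mol = 0.23769; Mg = 0.23769, O = 0.23769.
FeO (M=71.844): mol = 0.58223; Fe = 0.58223, O = 0.58223.
SiO2 (M=60.083): mol = 0.82086; Si = 0.82086, O = 1.64172.
ΣO = 2.46164; factor = 6/ΣO = 2.43740.
Si apfu = 0.82086 × 2.43740 = 2.001.

2.001 Si apfu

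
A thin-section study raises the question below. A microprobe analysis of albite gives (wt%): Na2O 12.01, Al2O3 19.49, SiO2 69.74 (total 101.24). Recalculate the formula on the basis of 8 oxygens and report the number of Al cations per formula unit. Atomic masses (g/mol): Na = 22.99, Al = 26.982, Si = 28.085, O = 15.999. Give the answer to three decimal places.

Na2O (M=61.979): mol = 0.19378; Na = 0.38756, O = 0.19378.
Al2O3 (M=101.961): mol = 0.19115; Al = 0.38230, O = 0.57345.
SiO2 (M=60.083): mol = 1.16073; Si = 1.16073, O = 2.32146.
ΣO = 3.08869; factor = 8/ΣO = 2.59009.
Al apfu = 0.38230 × 2.59009 = 0.990.

0.990 Al apfu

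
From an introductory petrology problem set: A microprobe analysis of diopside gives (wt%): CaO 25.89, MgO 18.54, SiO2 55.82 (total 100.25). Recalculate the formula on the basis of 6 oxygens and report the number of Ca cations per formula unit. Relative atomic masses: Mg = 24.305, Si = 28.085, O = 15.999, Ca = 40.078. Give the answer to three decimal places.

25.89 wt% CaO ÷ 56.077 g/mol = 0.46169 mol, giving 0.46169 Ca and 0.46169 O.
18.54 wt% MgO ÷ 40.304 g/mol = 0.46000 mol, giving 0.46000 Mg and 0.46000 O.
55.82 wt% SiO2 ÷ 60.083 g/mol = 0.92905 mol, giving 0.92905 Si and 1.85810 O.
Oxygen sums to 2.77979; scaling by 6/2.77979 = 2.15844 puts the formula on 6 O.
Ca: 0.46169 × 2.15844 = 0.997 atoms per formula unit.

0.997 Ca apfu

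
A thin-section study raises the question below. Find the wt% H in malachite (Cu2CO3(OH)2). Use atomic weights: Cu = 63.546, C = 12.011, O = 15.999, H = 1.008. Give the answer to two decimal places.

Molar mass of Cu2CO3(OH)2: 2×63.546 + 1×12.011 + 5×15.999 + 2×1.008 = 221.114 g/mol.
Mass of H per formula unit: 2 × 1.008 = 2.016 g.
Weight fraction H = 2.016 / 221.114 = 0.0091.

0.91 wt%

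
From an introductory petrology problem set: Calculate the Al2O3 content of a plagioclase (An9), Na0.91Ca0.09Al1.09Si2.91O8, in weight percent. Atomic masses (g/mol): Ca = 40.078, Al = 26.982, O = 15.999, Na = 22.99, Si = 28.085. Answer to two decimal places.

21.08 wt%

Formula mass = 263.658 g/mol.
1.09 Al → 0.5450 mol Al2O3 per formula unit; M(Al2O3) = 101.961, so Al2O3 mass = 55.569 g.
55.569/263.658 × 100 = 21.08 wt%.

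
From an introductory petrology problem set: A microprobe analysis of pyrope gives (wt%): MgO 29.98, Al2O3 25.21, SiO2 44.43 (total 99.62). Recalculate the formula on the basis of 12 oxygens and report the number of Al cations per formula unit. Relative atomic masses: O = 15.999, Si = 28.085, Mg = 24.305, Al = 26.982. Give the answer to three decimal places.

MgO (M=40.304): mol = 0.74385; Mg = 0.74385, O = 0.74385.
Al2O3 (M=101.961): mol = 0.24725; Al = 0.49450, O = 0.74175.
SiO2 (M=60.083): mol = 0.73948; Si = 0.73948, O = 1.47896.
ΣO = 2.96456; factor = 12/ΣO = 4.04782.
Al apfu = 0.49450 × 4.04782 = 2.002.

2.002 Al apfu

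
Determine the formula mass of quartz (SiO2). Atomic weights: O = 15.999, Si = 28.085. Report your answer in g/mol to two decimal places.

60.08 g/mol

Si: 1 × 28.085 = 28.0850
O: 2 × 15.999 = 31.9980
Summing the contributions gives the formula mass.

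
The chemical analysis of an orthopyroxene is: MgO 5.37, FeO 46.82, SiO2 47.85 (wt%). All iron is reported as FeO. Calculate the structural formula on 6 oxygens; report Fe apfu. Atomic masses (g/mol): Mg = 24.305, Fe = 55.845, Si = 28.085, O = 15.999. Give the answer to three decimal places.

MgO (M=40.304): mol = 0.13324; Mg = 0.13324, O = 0.13324.
FeO (M=71.844): mol = 0.65169; Fe = 0.65169, O = 0.65169.
SiO2 (M=60.083): mol = 0.79640; Si = 0.79640, O = 1.59280.
ΣO = 2.37773; factor = 6/ΣO = 2.52342.
Fe apfu = 0.65169 × 2.52342 = 1.644.

1.644 Fe apfu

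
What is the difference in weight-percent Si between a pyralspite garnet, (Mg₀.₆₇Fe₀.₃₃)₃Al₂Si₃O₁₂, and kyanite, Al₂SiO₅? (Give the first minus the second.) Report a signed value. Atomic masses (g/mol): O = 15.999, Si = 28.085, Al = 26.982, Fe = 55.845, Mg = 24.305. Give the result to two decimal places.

M((Mg₀.₆₇Fe₀.₃₃)₃Al₂Si₃O₁₂) = 434.347 g/mol, so wt% Si = 84.255/434.347 × 100 = 19.40%.
M(Al₂SiO₅) = 162.044 g/mol, so wt% Si = 28.085/162.044 × 100 = 17.33%.
19.40 − 17.33 = 2.07 pp.

2.07 percentage points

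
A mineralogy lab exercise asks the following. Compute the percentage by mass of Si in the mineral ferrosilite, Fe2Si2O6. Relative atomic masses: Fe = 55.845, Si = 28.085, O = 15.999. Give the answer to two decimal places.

Molar mass of Fe2Si2O6: 2×55.845 + 2×28.085 + 6×15.999 = 263.854 g/mol.
Mass of Si per formula unit: 2 × 28.085 = 56.170 g.
Weight fraction Si = 56.170 / 263.854 = 0.2129.

21.29 mass %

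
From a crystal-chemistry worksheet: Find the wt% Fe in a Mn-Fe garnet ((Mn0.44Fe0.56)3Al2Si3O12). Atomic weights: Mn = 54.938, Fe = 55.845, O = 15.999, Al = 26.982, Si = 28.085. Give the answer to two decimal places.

M((Mn0.44Fe0.56)3Al2Si3O12) = 496.545 g/mol.
Fe contributes 1.68 × 55.845 = 93.820 g per mole.
93.820/496.545 = 0.1889 → 18.89%.

18.89 weight percent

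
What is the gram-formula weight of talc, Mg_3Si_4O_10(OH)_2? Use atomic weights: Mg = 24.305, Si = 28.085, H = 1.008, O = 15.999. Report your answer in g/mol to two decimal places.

The formula mass is the sum 3·24.305 + 4·28.085 + 12·15.999 + 2·1.008.

379.26 g/mol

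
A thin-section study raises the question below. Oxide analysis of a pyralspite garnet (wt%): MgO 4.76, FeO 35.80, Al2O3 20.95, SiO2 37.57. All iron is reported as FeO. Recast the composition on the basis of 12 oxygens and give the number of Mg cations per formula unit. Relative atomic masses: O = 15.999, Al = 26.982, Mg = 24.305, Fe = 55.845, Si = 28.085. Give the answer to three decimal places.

0.571 Mg apfu

MgO (M=40.304): mol = 0.11810; Mg = 0.11810, O = 0.11810.
FeO (M=71.844): mol = 0.49830; Fe = 0.49830, O = 0.49830.
Al2O3 (M=101.961): mol = 0.20547; Al = 0.41094, O = 0.61641.
SiO2 (M=60.083): mol = 0.62530; Si = 0.62530, O = 1.25060.
ΣO = 2.48341; factor = 12/ΣO = 4.83207.
Mg apfu = 0.11810 × 4.83207 = 0.571.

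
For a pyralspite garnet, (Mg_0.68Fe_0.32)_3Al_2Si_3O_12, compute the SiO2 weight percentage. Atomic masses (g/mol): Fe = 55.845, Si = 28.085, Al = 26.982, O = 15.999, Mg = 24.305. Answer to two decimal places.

41.59 wt%

M((Mg_0.68Fe_0.32)_3Al_2Si_3O_12) = 433.400 g/mol; M(SiO2) = 60.083 g/mol.
Moles SiO2 per formula unit = 3 Si ÷ 1 = 3.0000.
SiO2 fraction = (3.0000 × 60.083) / 433.400 = 180.249/433.400 = 0.4159.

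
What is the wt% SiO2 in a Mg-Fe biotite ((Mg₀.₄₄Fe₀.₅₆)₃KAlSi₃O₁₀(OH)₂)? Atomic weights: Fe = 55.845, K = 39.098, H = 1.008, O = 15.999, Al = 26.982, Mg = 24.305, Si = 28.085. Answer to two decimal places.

38.33 wt%

M((Mg₀.₄₄Fe₀.₅₆)₃KAlSi₃O₁₀(OH)₂) = 470.241 g/mol; M(SiO2) = 60.083 g/mol.
Moles SiO2 per formula unit = 3 Si ÷ 1 = 3.0000.
SiO2 fraction = (3.0000 × 60.083) / 470.241 = 180.249/470.241 = 0.3833.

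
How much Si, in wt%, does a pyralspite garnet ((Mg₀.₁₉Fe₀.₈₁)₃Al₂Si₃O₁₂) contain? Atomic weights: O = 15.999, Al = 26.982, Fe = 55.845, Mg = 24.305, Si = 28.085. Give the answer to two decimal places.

M((Mg₀.₁₉Fe₀.₈₁)₃Al₂Si₃O₁₂) = 479.764 g/mol.
Si contributes 3 × 28.085 = 84.255 g per mole.
84.255/479.764 = 0.1756 → 17.56%.

17.56 wt%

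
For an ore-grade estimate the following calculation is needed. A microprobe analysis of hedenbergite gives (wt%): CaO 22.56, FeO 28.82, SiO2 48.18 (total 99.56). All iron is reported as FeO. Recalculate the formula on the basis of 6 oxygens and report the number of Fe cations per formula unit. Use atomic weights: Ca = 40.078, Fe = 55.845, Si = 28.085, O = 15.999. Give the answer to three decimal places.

CaO: 22.56/56.077 = 0.40230 mol → 0.40230 mol Ca, 0.40230 mol O.
FeO: 28.82/71.844 = 0.40115 mol → 0.40115 mol Fe, 0.40115 mol O.
SiO2: 48.18/60.083 = 0.80189 mol → 0.80189 mol Si, 1.60378 mol O.
Total oxygen = 2.40723 mol. Normalization factor = 6/2.40723 = 2.49249.
Fe per 6 O = 0.40115 × 2.49249 = 1.000.

1.000 Fe apfu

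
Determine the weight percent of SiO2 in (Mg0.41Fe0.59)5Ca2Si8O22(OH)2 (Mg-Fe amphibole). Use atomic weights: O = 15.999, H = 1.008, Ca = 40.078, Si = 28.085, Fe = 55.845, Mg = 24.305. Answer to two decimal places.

Formula mass = 905.396 g/mol.
8 Si → 8.0000 mol SiO2 per formula unit; M(SiO2) = 60.083, so SiO2 mass = 480.664 g.
480.664/905.396 × 100 = 53.09 wt%.

53.09 wt%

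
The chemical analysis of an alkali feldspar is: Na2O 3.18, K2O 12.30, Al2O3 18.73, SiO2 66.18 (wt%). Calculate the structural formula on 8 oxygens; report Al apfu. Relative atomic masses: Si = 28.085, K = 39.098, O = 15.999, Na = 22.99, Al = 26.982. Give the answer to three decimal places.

3.18 wt% Na2O ÷ 61.979 g/mol = 0.05131 mol, giving 0.10262 Na and 0.05131 O.
12.30 wt% K2O ÷ 94.195 g/mol = 0.13058 mol, giving 0.26116 K and 0.13058 O.
18.73 wt% Al2O3 ÷ 101.961 g/mol = 0.18370 mol, giving 0.36740 Al and 0.55110 O.
66.18 wt% SiO2 ÷ 60.083 g/mol = 1.10148 mol, giving 1.10148 Si and 2.20296 O.
Oxygen sums to 2.93595; scaling by 8/2.93595 = 2.72484 puts the formula on 8 O.
Al: 0.36740 × 2.72484 = 1.001 atoms per formula unit.

1.001 Al apfu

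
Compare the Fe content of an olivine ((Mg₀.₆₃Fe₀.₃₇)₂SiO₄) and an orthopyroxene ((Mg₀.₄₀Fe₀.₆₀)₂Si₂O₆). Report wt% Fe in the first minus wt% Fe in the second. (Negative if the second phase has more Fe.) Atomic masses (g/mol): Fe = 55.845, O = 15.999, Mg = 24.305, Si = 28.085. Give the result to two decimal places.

Fe in (Mg₀.₆₃Fe₀.₃₇)₂SiO₄: molar mass 164.031 g/mol; 0.74×55.845 = 41.325 g → 25.19 wt%.
Fe in (Mg₀.₄₀Fe₀.₆₀)₂Si₂O₆: molar mass 238.622 g/mol; 1.20×55.845 = 67.014 g → 28.08 wt%.
Difference = 25.19 − 28.08 = -2.89 percentage points.

-2.89 percentage points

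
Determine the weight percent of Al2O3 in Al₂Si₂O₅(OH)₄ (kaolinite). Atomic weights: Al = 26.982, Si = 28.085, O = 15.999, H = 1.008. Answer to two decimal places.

Molar mass of Al₂Si₂O₅(OH)₄ = 2×26.982 + 2×28.085 + 9×15.999 + 4×1.008 = 258.157 g/mol.
Each formula unit contains 2 Al, equivalent to 2/2 = 1.0000 mol Al2O3.
M(Al2O3) = 2×26.982 + 3×15.999 = 101.961 g/mol.
Mass of Al2O3 per formula unit = 1.0000 × 101.961 = 101.961 g.
Al2O3 wt% = 101.961 / 258.157 × 100 = 39.50%.

39.50 wt%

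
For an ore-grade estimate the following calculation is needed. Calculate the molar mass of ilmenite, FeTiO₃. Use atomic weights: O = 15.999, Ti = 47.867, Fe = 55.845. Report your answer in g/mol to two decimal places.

151.71 g/mol

M = 1(55.845) + 1(47.867) + 3(15.999)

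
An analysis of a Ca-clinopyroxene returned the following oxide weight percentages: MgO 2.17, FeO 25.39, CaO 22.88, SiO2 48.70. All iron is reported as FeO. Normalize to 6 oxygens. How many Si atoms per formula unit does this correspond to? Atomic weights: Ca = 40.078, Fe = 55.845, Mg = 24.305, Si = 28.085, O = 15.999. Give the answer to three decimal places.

MgO (M=40.304): mol = 0.05384; Mg = 0.05384, O = 0.05384.
FeO (M=71.844): mol = 0.35340; Fe = 0.35340, O = 0.35340.
CaO (M=56.077): mol = 0.40801; Ca = 0.40801, O = 0.40801.
SiO2 (M=60.083): mol = 0.81055; Si = 0.81055, O = 1.62110.
ΣO = 2.43635; factor = 6/ΣO = 2.46270.
Si apfu = 0.81055 × 2.46270 = 1.996.

1.996 Si apfu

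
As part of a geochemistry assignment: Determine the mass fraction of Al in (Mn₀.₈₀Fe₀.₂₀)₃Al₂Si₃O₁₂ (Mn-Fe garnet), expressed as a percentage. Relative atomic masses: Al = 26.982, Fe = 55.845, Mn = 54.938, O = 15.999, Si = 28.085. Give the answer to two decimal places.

10.89 wt%

Formula mass = 2.40×54.938 + 0.60×55.845 + 2×26.982 + 3×28.085 + 12×15.999 = 495.565 g/mol, of which 53.964 g is Al.
So Al makes up 53.964/495.565 = 0.1089 of the mass, i.e. 10.89%.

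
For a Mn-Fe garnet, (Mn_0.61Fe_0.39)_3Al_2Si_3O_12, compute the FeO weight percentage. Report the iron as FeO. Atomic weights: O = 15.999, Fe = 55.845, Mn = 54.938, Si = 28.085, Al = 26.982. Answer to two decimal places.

16.94 wt%

M((Mn_0.61Fe_0.39)_3Al_2Si_3O_12) = 496.082 g/mol; M(FeO) = 71.844 g/mol.
Moles FeO per formula unit = 1.17 Fe ÷ 1 = 1.1700.
FeO fraction = (1.1700 × 71.844) / 496.082 = 84.057/496.082 = 0.1694.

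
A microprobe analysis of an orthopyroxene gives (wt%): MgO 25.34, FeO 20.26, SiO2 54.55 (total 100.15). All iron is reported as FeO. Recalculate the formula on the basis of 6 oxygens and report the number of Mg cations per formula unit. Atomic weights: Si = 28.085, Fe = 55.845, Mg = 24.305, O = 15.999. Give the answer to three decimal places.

MgO (M=40.304): mol = 0.62872; Mg = 0.62872, O = 0.62872.
FeO (M=71.844): mol = 0.28200; Fe = 0.28200, O = 0.28200.
SiO2 (M=60.083): mol = 0.90791; Si = 0.90791, O = 1.81582.
ΣO = 2.72654; factor = 6/ΣO = 2.20059.
Mg apfu = 0.62872 × 2.20059 = 1.384.

1.384 Mg apfu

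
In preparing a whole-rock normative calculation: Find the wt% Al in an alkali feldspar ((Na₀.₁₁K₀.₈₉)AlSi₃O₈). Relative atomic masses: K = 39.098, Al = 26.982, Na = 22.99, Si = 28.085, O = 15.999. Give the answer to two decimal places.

Formula mass = 0.11·22.99 + 0.89·39.098 + 1·26.982 + 3·28.085 + 8·15.999 = 276.555 g/mol, of which 26.982 g is Al.
So Al makes up 26.982/276.555 = 0.0976 of the mass, i.e. 9.76%.

9.76 weight percent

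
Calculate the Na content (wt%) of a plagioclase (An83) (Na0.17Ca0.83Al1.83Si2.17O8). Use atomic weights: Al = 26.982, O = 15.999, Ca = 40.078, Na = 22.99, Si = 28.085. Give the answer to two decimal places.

M(Na0.17Ca0.83Al1.83Si2.17O8) = 275.487 g/mol.
Na contributes 0.17 × 22.99 = 3.908 g per mole.
3.908/275.487 = 0.0142 → 1.42%.

1.42 wt%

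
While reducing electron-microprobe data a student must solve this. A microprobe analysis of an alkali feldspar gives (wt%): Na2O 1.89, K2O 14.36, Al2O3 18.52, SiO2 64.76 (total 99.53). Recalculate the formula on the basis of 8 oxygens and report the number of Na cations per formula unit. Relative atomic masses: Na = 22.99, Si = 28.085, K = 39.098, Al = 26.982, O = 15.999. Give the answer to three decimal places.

0.169 Na apfu

Na2O (M=61.979): mol = 0.03049; Na = 0.06098, O = 0.03049.
K2O (M=94.195): mol = 0.15245; K = 0.30490, O = 0.15245.
Al2O3 (M=101.961): mol = 0.18164; Al = 0.36328, O = 0.54492.
SiO2 (M=60.083): mol = 1.07784; Si = 1.07784, O = 2.15568.
ΣO = 2.88354; factor = 8/ΣO = 2.77437.
Na apfu = 0.06098 × 2.77437 = 0.169.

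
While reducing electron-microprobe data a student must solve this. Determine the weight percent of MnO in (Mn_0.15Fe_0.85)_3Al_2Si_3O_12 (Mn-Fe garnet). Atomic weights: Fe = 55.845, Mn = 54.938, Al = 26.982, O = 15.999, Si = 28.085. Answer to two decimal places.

M((Mn_0.15Fe_0.85)_3Al_2Si_3O_12) = 497.334 g/mol; M(MnO) = 70.937 g/mol.
Moles MnO per formula unit = 0.45 Mn ÷ 1 = 0.4500.
MnO fraction = (0.4500 × 70.937) / 497.334 = 31.922/497.334 = 0.0642.

6.42 wt%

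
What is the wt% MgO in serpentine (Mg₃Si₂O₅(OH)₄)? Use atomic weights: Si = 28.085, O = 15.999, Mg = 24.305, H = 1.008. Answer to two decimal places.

43.63 wt%

M(Mg₃Si₂O₅(OH)₄) = 277.108 g/mol; M(MgO) = 40.304 g/mol.
Moles MgO per formula unit = 3 Mg ÷ 1 = 3.0000.
MgO fraction = (3.0000 × 40.304) / 277.108 = 120.912/277.108 = 0.4363.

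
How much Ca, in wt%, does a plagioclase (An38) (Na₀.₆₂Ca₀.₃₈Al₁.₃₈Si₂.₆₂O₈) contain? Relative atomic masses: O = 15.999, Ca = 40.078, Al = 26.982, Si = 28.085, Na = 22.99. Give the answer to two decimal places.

Formula mass = 0.62*22.99 + 0.38*40.078 + 1.38*26.982 + 2.62*28.085 + 8*15.999 = 268.293 g/mol, of which 15.230 g is Ca.
So Ca makes up 15.230/268.293 = 0.0568 of the mass, i.e. 5.68%.

5.68 wt%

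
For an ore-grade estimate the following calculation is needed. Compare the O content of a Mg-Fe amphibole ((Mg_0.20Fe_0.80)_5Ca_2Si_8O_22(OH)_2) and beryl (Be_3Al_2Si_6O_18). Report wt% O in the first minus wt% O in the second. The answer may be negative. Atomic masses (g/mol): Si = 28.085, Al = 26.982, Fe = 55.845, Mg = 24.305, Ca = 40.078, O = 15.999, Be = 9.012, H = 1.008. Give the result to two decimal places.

M((Mg_0.20Fe_0.80)_5Ca_2Si_8O_22(OH)_2) = 938.513 g/mol, so wt% O = 383.976/938.513 × 100 = 40.91%.
M(Be_3Al_2Si_6O_18) = 537.492 g/mol, so wt% O = 287.982/537.492 × 100 = 53.58%.
40.91 − 53.58 = -12.67 pp.

-12.67 percentage points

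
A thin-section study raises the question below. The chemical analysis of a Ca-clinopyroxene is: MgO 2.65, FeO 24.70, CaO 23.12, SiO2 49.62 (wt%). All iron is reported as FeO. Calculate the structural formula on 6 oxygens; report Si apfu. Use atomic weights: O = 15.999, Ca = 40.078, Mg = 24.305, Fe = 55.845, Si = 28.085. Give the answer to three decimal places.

2.65 wt% MgO ÷ 40.304 g/mol = 0.06575 mol, giving 0.06575 Mg and 0.06575 O.
24.70 wt% FeO ÷ 71.844 g/mol = 0.34380 mol, giving 0.34380 Fe and 0.34380 O.
23.12 wt% CaO ÷ 56.077 g/mol = 0.41229 mol, giving 0.41229 Ca and 0.41229 O.
49.62 wt% SiO2 ÷ 60.083 g/mol = 0.82586 mol, giving 0.82586 Si and 1.65172 O.
Oxygen sums to 2.47356; scaling by 6/2.47356 = 2.42565 puts the formula on 6 O.
Si: 0.82586 × 2.42565 = 2.003 atoms per formula unit.

2.003 Si apfu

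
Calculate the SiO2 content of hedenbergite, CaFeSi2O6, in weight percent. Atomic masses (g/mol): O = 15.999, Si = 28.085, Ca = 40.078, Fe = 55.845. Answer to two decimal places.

48.44 wt%

Molar mass of CaFeSi2O6 = 1×40.078 + 1×55.845 + 2×28.085 + 6×15.999 = 248.087 g/mol.
Each formula unit contains 2 Si, equivalent to 2/1 = 2.0000 mol SiO2.
M(SiO2) = 1×28.085 + 2×15.999 = 60.083 g/mol.
Mass of SiO2 per formula unit = 2.0000 × 60.083 = 120.166 g.
SiO2 wt% = 120.166 / 248.087 × 100 = 48.44%.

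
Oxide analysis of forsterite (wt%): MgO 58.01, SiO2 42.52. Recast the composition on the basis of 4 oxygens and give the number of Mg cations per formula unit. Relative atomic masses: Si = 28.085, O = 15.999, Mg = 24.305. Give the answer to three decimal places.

2.017 Mg apfu

58.01 wt% MgO ÷ 40.304 g/mol = 1.43931 mol, giving 1.43931 Mg and 1.43931 O.
42.52 wt% SiO2 ÷ 60.083 g/mol = 0.70769 mol, giving 0.70769 Si and 1.41538 O.
Oxygen sums to 2.85469; scaling by 4/2.85469 = 1.40120 puts the formula on 4 O.
Mg: 1.43931 × 1.40120 = 2.017 atoms per formula unit.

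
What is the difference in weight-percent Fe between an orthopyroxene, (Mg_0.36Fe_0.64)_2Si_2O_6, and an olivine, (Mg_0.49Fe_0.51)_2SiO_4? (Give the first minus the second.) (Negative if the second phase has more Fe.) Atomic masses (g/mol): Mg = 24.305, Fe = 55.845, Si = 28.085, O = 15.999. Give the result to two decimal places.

Fe in (Mg_0.36Fe_0.64)_2Si_2O_6: molar mass 241.145 g/mol; 1.28×55.845 = 71.482 g → 29.64 wt%.
Fe in (Mg_0.49Fe_0.51)_2SiO_4: molar mass 172.862 g/mol; 1.02×55.845 = 56.962 g → 32.95 wt%.
Difference = 29.64 − 32.95 = -3.31 percentage points.

-3.31 percentage points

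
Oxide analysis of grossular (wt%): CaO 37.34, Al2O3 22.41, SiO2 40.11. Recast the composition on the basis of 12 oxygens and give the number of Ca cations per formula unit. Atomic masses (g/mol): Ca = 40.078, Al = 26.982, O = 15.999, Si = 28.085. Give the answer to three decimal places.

CaO: 37.34/56.077 = 0.66587 mol → 0.66587 mol Ca, 0.66587 mol O.
Al2O3: 22.41/101.961 = 0.21979 mol → 0.43958 mol Al, 0.65937 mol O.
SiO2: 40.11/60.083 = 0.66758 mol → 0.66758 mol Si, 1.33516 mol O.
Total oxygen = 2.66040 mol. Normalization factor = 12/2.66040 = 4.51060.
Ca per 12 O = 0.66587 × 4.51060 = 3.003.

3.003 Ca apfu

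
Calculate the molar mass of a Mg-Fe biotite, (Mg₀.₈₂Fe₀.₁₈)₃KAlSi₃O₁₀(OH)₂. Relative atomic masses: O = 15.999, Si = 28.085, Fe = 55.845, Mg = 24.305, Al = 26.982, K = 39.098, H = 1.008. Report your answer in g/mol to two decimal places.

434.29 g/mol

The formula mass is the sum 2.46(24.305) + 0.54(55.845) + 1(39.098) + 1(26.982) + 3(28.085) + 12(15.999) + 2(1.008).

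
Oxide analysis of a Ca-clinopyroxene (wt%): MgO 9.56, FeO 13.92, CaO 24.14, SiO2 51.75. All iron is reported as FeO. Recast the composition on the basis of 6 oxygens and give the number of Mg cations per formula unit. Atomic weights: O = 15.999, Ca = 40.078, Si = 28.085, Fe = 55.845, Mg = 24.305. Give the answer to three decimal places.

0.551 Mg apfu

9.56 wt% MgO ÷ 40.304 g/mol = 0.23720 mol, giving 0.23720 Mg and 0.23720 O.
13.92 wt% FeO ÷ 71.844 g/mol = 0.19375 mol, giving 0.19375 Fe and 0.19375 O.
24.14 wt% CaO ÷ 56.077 g/mol = 0.43048 mol, giving 0.43048 Ca and 0.43048 O.
51.75 wt% SiO2 ÷ 60.083 g/mol = 0.86131 mol, giving 0.86131 Si and 1.72262 O.
Oxygen sums to 2.58405; scaling by 6/2.58405 = 2.32194 puts the formula on 6 O.
Mg: 0.23720 × 2.32194 = 0.551 atoms per formula unit.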